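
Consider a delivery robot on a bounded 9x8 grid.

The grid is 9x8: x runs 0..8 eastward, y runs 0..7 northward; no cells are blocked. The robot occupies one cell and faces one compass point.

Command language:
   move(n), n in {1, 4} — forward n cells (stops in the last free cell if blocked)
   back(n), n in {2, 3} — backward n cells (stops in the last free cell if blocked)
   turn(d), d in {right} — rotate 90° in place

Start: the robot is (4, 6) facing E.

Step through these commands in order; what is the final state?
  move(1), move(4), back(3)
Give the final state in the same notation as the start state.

from: (4, 6) facing E
1. move(1) → (5, 6) facing E
2. move(4) → (8, 6) facing E
3. back(3) → (5, 6) facing E

(5, 6) facing E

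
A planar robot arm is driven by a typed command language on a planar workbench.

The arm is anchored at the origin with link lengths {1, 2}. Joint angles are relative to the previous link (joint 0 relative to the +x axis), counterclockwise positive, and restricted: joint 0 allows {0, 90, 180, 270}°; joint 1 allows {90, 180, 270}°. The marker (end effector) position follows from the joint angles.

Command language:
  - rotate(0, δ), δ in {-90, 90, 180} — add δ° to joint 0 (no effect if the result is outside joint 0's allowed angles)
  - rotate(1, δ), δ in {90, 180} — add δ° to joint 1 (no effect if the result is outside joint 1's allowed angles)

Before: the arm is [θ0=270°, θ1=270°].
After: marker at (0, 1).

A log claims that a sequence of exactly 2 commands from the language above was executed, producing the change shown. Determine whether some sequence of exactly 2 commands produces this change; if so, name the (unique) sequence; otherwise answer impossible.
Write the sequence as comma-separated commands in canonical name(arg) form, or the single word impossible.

rotate(1, 180), rotate(1, 90)

key: running rotate(1, 90) before rotate(1, 180) would end elsewhere — order is forced
initial: [θ0=270°, θ1=270°]
[1] after rotate(1, 180): [θ0=270°, θ1=90°]
[2] after rotate(1, 90): [θ0=270°, θ1=180°]
all 25 alternatives checked — unique.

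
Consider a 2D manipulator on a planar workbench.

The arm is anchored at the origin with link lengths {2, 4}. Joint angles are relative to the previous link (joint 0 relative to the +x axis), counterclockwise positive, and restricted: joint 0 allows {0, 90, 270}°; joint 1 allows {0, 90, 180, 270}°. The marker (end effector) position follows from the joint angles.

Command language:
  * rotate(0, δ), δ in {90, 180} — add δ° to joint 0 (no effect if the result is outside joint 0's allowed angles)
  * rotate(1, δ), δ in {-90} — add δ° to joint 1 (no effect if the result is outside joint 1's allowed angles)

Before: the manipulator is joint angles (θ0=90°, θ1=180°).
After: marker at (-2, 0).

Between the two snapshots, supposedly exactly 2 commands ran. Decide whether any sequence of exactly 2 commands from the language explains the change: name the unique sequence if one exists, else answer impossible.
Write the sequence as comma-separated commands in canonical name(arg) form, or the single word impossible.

rotate(0, 180), rotate(0, 90)

key: order matters: swapping rotate(0, 180) and rotate(0, 90) lands elsewhere
start: joint angles (θ0=90°, θ1=180°)
step 1 (rotate(0, 180)): joint angles (θ0=270°, θ1=180°)
step 2 (rotate(0, 90)): joint angles (θ0=0°, θ1=180°)
all 9 alternatives checked — unique.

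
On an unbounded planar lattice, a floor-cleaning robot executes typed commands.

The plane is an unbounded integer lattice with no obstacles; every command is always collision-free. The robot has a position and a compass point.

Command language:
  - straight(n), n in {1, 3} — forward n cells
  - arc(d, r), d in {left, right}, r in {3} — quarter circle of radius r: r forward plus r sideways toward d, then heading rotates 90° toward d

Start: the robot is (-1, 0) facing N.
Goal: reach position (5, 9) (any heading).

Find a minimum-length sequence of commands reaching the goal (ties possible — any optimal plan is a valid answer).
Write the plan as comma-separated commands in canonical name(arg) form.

start: (-1, 0) facing N
[1] after straight(3): (-1, 3) facing N
[2] after arc(right, 3): (2, 6) facing E
[3] after arc(left, 3): (5, 9) facing N
no 2-step plan works, so 3 is optimal.

straight(3), arc(right, 3), arc(left, 3)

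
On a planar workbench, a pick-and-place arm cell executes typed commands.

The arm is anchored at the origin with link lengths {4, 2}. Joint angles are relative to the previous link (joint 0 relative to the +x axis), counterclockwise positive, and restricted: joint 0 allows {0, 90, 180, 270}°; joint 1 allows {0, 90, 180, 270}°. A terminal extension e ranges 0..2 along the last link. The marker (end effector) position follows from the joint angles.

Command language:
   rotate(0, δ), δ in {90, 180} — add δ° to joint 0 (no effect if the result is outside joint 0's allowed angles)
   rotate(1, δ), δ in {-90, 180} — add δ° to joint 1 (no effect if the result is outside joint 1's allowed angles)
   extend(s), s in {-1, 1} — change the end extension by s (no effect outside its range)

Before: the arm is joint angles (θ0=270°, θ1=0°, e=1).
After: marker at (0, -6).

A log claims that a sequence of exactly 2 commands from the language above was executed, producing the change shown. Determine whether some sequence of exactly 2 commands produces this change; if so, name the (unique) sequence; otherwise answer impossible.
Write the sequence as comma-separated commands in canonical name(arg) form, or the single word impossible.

extend(-1), extend(-1)

from: joint angles (θ0=270°, θ1=0°, e=1)
t=1 extend(-1) ⇒ joint angles (θ0=270°, θ1=0°, e=0)
t=2 extend(-1) ⇒ joint angles (θ0=270°, θ1=0°, e=0)
no other 2-command option fits: unique.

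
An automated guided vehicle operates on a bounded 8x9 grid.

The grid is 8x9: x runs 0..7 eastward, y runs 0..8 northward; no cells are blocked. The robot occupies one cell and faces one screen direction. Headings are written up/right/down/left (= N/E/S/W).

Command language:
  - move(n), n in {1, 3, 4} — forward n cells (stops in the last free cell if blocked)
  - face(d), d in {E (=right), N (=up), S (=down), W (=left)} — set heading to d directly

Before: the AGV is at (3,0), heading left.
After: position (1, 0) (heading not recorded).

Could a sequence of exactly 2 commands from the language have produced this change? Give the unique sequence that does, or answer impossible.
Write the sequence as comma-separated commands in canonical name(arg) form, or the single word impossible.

t0: at (3,0), heading left
t=1 move(1) ⇒ at (2,0), heading left
t=2 move(1) ⇒ at (1,0), heading left
no other 2-command option fits: unique.

move(1), move(1)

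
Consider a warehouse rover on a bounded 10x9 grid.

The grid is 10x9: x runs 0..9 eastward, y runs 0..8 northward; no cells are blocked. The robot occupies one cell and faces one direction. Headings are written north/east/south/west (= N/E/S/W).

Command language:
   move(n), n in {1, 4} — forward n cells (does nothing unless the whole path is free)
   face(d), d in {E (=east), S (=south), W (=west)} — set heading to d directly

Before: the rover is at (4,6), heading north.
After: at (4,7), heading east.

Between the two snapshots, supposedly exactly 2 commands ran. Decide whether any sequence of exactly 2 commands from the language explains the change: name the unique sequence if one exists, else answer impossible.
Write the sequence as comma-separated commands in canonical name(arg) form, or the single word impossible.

key: running face(E) before move(1) would end elsewhere — order is forced
initial: at (4,6), heading north
t=1 move(1) ⇒ at (4,7), heading north
t=2 face(E) ⇒ at (4,7), heading east
no rival 2-sequence matches.

move(1), face(E)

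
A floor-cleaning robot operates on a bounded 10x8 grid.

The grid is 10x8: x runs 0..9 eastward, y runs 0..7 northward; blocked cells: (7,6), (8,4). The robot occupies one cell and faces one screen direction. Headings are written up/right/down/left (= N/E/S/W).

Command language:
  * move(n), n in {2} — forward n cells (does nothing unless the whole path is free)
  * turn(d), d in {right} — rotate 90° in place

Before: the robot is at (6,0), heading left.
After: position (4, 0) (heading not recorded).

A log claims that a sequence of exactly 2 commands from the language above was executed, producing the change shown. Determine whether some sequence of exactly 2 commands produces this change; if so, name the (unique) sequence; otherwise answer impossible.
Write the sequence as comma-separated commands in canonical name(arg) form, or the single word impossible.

key: order matters: swapping move(2) and turn(right) lands elsewhere
from: at (6,0), heading left
step 1 (move(2)): at (4,0), heading left
step 2 (turn(right)): at (4,0), heading up
no rival 2-sequence matches.

move(2), turn(right)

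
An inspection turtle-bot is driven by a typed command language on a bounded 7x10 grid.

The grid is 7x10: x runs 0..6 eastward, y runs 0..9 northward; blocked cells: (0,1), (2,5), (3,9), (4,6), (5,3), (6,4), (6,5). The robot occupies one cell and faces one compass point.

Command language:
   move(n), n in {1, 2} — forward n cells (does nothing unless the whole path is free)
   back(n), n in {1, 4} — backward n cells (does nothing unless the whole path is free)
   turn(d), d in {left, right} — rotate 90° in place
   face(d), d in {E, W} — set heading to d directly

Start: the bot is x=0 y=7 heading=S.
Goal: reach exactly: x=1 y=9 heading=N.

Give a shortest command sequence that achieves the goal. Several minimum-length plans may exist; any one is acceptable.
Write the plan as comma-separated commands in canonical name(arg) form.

face(W), back(1), turn(right), move(2)

begin: x=0 y=7 heading=S
t=1 face(W) ⇒ x=0 y=7 heading=W
t=2 back(1) ⇒ x=1 y=7 heading=W
t=3 turn(right) ⇒ x=1 y=7 heading=N
t=4 move(2) ⇒ x=1 y=9 heading=N
shorter routes all fall short; 4 is best.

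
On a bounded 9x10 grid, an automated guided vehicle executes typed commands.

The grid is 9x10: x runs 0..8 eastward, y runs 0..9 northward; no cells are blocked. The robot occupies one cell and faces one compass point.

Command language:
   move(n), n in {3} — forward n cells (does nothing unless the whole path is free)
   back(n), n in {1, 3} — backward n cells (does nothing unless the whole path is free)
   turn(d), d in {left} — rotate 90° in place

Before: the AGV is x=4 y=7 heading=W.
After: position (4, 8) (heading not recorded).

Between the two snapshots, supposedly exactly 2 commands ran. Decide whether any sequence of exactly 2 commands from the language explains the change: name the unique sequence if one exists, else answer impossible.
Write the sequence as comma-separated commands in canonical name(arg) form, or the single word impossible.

key: order matters: swapping turn(left) and back(1) lands elsewhere
from: x=4 y=7 heading=W
step 1 (turn(left)): x=4 y=7 heading=S
step 2 (back(1)): x=4 y=8 heading=S
uniquely the one of 16 2-step routes that fits.

turn(left), back(1)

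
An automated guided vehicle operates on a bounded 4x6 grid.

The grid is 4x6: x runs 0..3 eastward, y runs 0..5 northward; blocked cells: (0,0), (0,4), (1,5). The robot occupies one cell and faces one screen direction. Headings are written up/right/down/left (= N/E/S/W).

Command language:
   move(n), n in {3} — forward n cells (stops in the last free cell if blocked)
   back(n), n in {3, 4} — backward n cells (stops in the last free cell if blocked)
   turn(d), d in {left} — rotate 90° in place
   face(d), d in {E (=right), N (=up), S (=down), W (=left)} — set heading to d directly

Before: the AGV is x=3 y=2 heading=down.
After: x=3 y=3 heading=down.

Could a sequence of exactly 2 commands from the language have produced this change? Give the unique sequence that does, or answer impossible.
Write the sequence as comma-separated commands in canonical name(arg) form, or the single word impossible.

key: order matters: swapping move(3) and back(3) lands elsewhere
initial: x=3 y=2 heading=down
[1] after move(3): x=3 y=0 heading=down
[2] after back(3): x=3 y=3 heading=down
no rival 2-sequence matches.

move(3), back(3)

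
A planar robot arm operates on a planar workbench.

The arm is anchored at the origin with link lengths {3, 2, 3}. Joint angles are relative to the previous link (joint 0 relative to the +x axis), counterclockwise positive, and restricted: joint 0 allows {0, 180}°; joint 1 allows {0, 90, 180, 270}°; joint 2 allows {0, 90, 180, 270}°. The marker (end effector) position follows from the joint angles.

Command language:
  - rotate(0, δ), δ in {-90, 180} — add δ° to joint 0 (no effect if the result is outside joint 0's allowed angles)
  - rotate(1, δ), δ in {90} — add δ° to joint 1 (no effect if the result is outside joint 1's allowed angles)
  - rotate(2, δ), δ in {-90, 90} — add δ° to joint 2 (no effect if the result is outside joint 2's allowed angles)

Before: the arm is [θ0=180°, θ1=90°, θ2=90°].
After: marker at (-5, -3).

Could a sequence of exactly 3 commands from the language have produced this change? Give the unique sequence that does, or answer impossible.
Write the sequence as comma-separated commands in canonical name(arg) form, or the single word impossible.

t0: [θ0=180°, θ1=90°, θ2=90°]
1. rotate(1, 90) → [θ0=180°, θ1=180°, θ2=90°]
2. rotate(1, 90) → [θ0=180°, θ1=270°, θ2=90°]
3. rotate(1, 90) → [θ0=180°, θ1=0°, θ2=90°]
all 125 alternatives checked — unique.

rotate(1, 90), rotate(1, 90), rotate(1, 90)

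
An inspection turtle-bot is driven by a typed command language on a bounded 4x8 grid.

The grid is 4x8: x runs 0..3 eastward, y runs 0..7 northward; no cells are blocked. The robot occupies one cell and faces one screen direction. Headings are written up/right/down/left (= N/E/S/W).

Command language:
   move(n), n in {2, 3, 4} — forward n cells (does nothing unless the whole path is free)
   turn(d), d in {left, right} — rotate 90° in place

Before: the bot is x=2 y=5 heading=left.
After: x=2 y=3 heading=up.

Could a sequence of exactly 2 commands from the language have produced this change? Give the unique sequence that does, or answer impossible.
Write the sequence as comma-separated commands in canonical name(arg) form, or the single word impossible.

impossible

every 2-command combo misses the target.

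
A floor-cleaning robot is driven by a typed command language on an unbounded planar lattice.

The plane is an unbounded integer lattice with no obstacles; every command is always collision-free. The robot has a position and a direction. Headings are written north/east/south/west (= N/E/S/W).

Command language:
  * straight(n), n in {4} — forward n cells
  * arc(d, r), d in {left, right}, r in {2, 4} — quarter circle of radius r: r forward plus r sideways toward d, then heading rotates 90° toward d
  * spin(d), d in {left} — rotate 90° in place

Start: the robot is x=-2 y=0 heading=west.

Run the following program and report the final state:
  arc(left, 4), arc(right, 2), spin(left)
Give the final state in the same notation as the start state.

initial: x=-2 y=0 heading=west
1. arc(left, 4) → x=-6 y=-4 heading=south
2. arc(right, 2) → x=-8 y=-6 heading=west
3. spin(left) → x=-8 y=-6 heading=south

x=-8 y=-6 heading=south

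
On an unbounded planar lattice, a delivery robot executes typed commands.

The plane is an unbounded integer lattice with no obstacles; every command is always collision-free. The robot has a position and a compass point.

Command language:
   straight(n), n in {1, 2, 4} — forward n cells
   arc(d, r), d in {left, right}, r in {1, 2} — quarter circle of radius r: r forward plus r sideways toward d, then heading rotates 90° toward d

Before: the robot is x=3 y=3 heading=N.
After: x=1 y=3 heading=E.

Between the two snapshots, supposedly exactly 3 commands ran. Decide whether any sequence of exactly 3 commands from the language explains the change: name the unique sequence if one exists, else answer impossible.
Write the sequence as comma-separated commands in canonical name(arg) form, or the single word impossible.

arc(left, 2), arc(left, 1), arc(left, 1)

key: cell and facing (now E) both changed — the 3 commands mix motion and turning
begin: x=3 y=3 heading=N
t=1 arc(left, 2) ⇒ x=1 y=5 heading=W
t=2 arc(left, 1) ⇒ x=0 y=4 heading=S
t=3 arc(left, 1) ⇒ x=1 y=3 heading=E
no rival 3-sequence matches.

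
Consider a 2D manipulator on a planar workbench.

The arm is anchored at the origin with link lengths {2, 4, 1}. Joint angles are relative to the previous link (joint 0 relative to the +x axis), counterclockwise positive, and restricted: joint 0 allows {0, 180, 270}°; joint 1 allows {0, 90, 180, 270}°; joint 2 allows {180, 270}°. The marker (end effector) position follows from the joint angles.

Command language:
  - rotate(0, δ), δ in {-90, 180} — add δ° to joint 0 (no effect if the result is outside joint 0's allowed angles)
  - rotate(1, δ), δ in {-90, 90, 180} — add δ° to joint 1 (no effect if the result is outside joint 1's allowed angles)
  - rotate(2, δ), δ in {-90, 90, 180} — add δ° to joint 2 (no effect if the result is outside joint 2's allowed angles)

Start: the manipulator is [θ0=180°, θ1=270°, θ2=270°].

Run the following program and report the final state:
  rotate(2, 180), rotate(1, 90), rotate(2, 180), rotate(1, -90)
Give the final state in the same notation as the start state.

from: [θ0=180°, θ1=270°, θ2=270°]
1. rotate(2, 180) → [θ0=180°, θ1=270°, θ2=270°]
2. rotate(1, 90) → [θ0=180°, θ1=0°, θ2=270°]
3. rotate(2, 180) → [θ0=180°, θ1=0°, θ2=270°]
4. rotate(1, -90) → [θ0=180°, θ1=270°, θ2=270°]

[θ0=180°, θ1=270°, θ2=270°]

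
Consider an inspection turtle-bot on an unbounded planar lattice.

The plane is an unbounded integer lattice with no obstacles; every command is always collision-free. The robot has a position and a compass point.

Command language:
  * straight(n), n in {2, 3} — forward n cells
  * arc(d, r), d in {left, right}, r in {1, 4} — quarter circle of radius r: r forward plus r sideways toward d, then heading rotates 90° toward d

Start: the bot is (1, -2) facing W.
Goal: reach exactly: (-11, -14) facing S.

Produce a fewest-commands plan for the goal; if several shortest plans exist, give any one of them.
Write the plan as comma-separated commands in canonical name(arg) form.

t0: (1, -2) facing W
step 1 (arc(left, 4)): (-3, -6) facing S
step 2 (arc(right, 4)): (-7, -10) facing W
step 3 (arc(left, 4)): (-11, -14) facing S
shorter routes all fall short; 3 is best.

arc(left, 4), arc(right, 4), arc(left, 4)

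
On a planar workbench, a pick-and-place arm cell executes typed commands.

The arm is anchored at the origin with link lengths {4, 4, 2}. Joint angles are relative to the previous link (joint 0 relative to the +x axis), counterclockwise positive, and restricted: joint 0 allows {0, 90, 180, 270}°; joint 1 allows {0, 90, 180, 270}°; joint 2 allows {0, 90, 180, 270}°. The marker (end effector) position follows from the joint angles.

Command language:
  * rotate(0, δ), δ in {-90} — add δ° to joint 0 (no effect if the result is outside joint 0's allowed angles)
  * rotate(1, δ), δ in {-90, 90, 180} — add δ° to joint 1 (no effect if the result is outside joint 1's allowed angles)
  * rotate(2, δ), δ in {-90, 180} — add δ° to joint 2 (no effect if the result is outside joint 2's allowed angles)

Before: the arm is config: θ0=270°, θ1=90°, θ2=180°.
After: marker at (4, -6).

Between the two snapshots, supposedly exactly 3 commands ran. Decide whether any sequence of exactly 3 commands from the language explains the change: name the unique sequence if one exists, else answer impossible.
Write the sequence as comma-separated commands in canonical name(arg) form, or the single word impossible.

start: config: θ0=270°, θ1=90°, θ2=180°
1. rotate(2, -90) → config: θ0=270°, θ1=90°, θ2=90°
2. rotate(2, -90) → config: θ0=270°, θ1=90°, θ2=0°
3. rotate(2, -90) → config: θ0=270°, θ1=90°, θ2=270°
no rival 3-sequence matches.

rotate(2, -90), rotate(2, -90), rotate(2, -90)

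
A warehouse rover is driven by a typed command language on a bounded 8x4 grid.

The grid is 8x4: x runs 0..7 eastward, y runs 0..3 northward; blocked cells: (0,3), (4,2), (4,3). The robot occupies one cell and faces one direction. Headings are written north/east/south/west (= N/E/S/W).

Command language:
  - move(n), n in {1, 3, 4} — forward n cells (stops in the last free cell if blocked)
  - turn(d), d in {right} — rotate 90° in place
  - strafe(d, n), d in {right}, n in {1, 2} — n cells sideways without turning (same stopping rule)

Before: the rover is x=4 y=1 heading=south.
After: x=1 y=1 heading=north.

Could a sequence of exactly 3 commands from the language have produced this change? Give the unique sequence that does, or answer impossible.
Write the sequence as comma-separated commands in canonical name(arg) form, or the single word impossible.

turn(right), move(3), turn(right)

key: cell and facing (now N) both changed — the 3 commands mix motion and turning
begin: x=4 y=1 heading=south
1. turn(right) → x=4 y=1 heading=west
2. move(3) → x=1 y=1 heading=west
3. turn(right) → x=1 y=1 heading=north
uniquely the one of 216 3-step routes that fits.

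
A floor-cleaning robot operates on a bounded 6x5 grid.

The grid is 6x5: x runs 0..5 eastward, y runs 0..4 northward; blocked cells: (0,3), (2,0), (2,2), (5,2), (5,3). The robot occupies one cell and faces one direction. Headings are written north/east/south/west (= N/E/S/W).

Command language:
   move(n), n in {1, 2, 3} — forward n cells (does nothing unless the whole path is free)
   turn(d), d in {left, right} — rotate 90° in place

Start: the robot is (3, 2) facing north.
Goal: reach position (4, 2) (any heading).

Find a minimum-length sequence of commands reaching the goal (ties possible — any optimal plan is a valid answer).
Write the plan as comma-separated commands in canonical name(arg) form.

initial: (3, 2) facing north
t=1 turn(right) ⇒ (3, 2) facing east
t=2 move(1) ⇒ (4, 2) facing east
shorter routes all fall short; 2 is best.

turn(right), move(1)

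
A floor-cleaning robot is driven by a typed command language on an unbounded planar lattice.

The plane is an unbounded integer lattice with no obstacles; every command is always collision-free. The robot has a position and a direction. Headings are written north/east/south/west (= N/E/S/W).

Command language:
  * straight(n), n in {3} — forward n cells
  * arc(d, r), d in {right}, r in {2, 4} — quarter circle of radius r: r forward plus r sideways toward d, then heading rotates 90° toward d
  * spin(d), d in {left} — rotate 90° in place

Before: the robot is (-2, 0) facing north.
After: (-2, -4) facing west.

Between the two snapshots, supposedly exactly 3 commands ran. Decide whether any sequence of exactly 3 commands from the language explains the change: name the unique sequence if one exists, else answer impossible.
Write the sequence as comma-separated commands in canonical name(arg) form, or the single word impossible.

key: position moved to (-2,-4) AND the heading swung to W — translation plus rotation needed
initial: (-2, 0) facing north
step 1 (arc(right, 2)): (0, 2) facing east
step 2 (arc(right, 2)): (2, 0) facing south
step 3 (arc(right, 4)): (-2, -4) facing west
uniquely the one of 64 3-step routes that fits.

arc(right, 2), arc(right, 2), arc(right, 4)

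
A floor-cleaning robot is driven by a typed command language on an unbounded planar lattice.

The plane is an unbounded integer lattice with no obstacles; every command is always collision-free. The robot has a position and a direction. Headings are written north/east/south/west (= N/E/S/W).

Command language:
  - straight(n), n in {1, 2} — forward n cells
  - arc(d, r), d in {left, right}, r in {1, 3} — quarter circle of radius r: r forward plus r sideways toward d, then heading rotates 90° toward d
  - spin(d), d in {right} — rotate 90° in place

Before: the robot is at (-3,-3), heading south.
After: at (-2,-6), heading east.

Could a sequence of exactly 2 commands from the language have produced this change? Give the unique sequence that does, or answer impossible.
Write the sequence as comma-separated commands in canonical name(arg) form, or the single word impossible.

straight(2), arc(left, 1)

key: cell and facing (now E) both changed — the 2 commands mix motion and turning
from: at (-3,-3), heading south
[1] after straight(2): at (-3,-5), heading south
[2] after arc(left, 1): at (-2,-6), heading east
no other 2-command option fits: unique.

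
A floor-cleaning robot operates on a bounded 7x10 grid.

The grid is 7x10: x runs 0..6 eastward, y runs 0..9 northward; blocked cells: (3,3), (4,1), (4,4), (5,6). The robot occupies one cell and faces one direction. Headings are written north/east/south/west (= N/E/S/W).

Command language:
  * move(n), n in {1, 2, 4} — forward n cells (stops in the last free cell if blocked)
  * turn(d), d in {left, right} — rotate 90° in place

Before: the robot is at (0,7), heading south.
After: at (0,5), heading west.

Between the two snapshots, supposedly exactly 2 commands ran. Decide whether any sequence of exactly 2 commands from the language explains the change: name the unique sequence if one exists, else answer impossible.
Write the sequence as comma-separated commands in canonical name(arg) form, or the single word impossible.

move(2), turn(right)

key: order matters: swapping move(2) and turn(right) lands elsewhere
from: at (0,7), heading south
t=1 move(2) ⇒ at (0,5), heading south
t=2 turn(right) ⇒ at (0,5), heading west
no rival 2-sequence matches.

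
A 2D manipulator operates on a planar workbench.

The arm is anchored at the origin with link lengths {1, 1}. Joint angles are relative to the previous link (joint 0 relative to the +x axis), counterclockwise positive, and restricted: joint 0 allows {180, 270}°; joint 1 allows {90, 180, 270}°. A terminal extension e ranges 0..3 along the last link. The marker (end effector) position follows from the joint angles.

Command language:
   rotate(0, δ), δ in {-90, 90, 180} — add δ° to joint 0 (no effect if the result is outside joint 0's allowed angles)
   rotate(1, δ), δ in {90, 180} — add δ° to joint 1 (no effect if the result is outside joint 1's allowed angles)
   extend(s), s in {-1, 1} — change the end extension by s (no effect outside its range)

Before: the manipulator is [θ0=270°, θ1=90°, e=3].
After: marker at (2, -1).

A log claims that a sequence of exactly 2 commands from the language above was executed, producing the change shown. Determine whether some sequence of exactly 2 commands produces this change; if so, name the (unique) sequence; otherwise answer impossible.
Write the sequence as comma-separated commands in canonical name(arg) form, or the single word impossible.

extend(-1), extend(-1)

start: [θ0=270°, θ1=90°, e=3]
1. extend(-1) → [θ0=270°, θ1=90°, e=2]
2. extend(-1) → [θ0=270°, θ1=90°, e=1]
uniquely the one of 49 2-step routes that fits.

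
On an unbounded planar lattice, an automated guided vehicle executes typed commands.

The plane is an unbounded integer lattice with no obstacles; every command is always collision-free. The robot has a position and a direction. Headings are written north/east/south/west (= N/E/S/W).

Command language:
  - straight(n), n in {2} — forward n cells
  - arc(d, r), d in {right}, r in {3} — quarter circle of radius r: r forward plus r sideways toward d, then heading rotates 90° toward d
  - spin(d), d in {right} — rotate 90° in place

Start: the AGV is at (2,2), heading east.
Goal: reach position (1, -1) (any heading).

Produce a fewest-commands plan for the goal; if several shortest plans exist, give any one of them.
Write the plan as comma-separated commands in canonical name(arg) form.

straight(2), spin(right), arc(right, 3)

start: at (2,2), heading east
t=1 straight(2) ⇒ at (4,2), heading east
t=2 spin(right) ⇒ at (4,2), heading south
t=3 arc(right, 3) ⇒ at (1,-1), heading west
shorter routes all fall short; 3 is best.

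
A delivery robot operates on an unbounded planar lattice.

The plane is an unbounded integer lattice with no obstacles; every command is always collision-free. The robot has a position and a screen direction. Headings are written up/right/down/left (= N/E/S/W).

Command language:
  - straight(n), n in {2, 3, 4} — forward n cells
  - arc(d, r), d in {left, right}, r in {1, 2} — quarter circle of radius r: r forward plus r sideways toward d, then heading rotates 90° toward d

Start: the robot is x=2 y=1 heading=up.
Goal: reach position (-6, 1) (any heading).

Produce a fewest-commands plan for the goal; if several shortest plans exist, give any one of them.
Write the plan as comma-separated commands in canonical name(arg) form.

initial: x=2 y=1 heading=up
t=1 arc(left, 2) ⇒ x=0 y=3 heading=left
t=2 straight(4) ⇒ x=-4 y=3 heading=left
t=3 arc(left, 2) ⇒ x=-6 y=1 heading=down
shorter routes all fall short; 3 is best.

arc(left, 2), straight(4), arc(left, 2)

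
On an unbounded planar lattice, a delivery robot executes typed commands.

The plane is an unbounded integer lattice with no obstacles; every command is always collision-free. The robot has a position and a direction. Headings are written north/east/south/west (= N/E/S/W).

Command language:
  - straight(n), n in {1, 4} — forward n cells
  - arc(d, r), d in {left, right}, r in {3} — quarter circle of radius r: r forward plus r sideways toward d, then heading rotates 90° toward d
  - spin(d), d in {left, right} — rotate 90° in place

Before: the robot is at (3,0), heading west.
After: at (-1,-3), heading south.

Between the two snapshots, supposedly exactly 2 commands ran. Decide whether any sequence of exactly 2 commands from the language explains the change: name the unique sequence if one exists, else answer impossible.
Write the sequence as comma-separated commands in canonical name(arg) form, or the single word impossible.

straight(1), arc(left, 3)

key: order matters: swapping straight(1) and arc(left, 3) lands elsewhere
from: at (3,0), heading west
[1] after straight(1): at (2,0), heading west
[2] after arc(left, 3): at (-1,-3), heading south
uniquely the one of 36 2-step routes that fits.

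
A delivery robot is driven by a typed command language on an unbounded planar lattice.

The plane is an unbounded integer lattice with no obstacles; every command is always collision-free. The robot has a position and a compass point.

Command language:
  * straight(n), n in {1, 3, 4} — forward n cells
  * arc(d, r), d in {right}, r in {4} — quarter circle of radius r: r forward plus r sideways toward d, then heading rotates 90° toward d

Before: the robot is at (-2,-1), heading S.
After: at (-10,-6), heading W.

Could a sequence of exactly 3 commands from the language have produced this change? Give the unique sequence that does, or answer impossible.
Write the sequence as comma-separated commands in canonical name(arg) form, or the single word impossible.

straight(1), arc(right, 4), straight(4)

key: position moved to (-10,-6) AND the heading swung to W — translation plus rotation needed
begin: at (-2,-1), heading S
step 1 (straight(1)): at (-2,-2), heading S
step 2 (arc(right, 4)): at (-6,-6), heading W
step 3 (straight(4)): at (-10,-6), heading W
uniquely the one of 64 3-step routes that fits.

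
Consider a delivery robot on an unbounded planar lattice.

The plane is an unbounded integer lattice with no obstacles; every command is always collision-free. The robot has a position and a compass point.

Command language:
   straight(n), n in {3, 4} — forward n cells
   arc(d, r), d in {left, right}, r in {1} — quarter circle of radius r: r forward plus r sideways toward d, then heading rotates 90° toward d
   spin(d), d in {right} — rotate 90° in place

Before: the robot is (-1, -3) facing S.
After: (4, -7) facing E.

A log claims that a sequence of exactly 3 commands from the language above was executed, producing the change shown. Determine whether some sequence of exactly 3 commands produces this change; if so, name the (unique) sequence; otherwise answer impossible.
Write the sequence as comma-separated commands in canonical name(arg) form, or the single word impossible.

straight(3), arc(left, 1), straight(4)

key: position moved to (4,-7) AND the heading swung to E — translation plus rotation needed
begin: (-1, -3) facing S
1. straight(3) → (-1, -6) facing S
2. arc(left, 1) → (0, -7) facing E
3. straight(4) → (4, -7) facing E
uniquely the one of 125 3-step routes that fits.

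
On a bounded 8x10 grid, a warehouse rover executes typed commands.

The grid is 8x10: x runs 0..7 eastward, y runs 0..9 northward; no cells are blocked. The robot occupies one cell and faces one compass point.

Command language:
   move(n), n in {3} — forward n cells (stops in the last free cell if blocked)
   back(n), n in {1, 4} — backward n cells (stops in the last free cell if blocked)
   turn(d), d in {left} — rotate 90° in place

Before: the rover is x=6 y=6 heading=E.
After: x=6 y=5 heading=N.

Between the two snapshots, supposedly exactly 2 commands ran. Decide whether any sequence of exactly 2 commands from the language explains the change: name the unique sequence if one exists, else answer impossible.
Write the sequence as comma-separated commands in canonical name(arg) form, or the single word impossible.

turn(left), back(1)

key: cell and facing (now N) both changed — the 2 commands mix motion and turning
t0: x=6 y=6 heading=E
1. turn(left) → x=6 y=6 heading=N
2. back(1) → x=6 y=5 heading=N
no other 2-command option fits: unique.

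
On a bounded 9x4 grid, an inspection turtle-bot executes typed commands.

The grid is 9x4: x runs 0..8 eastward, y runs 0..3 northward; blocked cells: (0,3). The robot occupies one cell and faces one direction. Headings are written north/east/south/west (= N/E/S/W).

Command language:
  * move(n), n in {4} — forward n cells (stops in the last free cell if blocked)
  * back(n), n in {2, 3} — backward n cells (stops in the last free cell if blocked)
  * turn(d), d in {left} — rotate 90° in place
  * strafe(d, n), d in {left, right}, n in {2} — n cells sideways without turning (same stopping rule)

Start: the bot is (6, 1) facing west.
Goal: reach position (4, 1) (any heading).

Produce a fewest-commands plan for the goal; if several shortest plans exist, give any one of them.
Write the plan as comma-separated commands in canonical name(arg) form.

begin: (6, 1) facing west
[1] after turn(left): (6, 1) facing south
[2] after strafe(right, 2): (4, 1) facing south
no 1-step plan works, so 2 is optimal.

turn(left), strafe(right, 2)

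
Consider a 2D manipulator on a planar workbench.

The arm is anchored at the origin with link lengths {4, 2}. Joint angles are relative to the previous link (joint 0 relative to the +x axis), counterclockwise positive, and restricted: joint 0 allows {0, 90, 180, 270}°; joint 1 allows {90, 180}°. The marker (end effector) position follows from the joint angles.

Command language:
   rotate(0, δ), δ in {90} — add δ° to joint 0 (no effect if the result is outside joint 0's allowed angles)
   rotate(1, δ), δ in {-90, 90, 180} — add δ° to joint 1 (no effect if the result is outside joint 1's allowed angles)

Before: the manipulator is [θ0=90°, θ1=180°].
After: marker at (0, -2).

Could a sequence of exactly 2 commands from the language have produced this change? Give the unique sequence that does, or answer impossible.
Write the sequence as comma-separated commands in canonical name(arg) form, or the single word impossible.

rotate(0, 90), rotate(0, 90)

initial: [θ0=90°, θ1=180°]
[1] after rotate(0, 90): [θ0=180°, θ1=180°]
[2] after rotate(0, 90): [θ0=270°, θ1=180°]
uniquely the one of 16 2-step routes that fits.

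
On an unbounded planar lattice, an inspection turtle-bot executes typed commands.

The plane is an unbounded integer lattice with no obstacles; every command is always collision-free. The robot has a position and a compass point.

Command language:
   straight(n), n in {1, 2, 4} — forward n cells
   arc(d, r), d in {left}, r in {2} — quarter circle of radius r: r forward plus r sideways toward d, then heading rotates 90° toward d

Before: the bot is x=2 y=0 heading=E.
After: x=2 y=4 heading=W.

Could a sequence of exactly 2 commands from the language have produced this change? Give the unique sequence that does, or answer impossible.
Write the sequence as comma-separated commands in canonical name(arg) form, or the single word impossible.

arc(left, 2), arc(left, 2)

key: cell and facing (now W) both changed — the 2 commands mix motion and turning
t0: x=2 y=0 heading=E
step 1 (arc(left, 2)): x=4 y=2 heading=N
step 2 (arc(left, 2)): x=2 y=4 heading=W
all 16 alternatives checked — unique.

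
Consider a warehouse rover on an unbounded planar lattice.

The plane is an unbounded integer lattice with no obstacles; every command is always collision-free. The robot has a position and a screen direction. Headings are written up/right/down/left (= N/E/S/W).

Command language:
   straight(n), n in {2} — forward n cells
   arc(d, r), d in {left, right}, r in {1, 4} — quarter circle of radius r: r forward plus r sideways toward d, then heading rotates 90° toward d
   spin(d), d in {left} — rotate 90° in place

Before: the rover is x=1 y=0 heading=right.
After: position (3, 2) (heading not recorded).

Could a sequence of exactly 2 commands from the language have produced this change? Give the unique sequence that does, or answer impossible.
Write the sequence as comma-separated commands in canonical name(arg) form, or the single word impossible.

arc(left, 1), arc(right, 1)

key: order matters: swapping arc(left, 1) and arc(right, 1) lands elsewhere
begin: x=1 y=0 heading=right
step 1 (arc(left, 1)): x=2 y=1 heading=up
step 2 (arc(right, 1)): x=3 y=2 heading=right
no other 2-command option fits: unique.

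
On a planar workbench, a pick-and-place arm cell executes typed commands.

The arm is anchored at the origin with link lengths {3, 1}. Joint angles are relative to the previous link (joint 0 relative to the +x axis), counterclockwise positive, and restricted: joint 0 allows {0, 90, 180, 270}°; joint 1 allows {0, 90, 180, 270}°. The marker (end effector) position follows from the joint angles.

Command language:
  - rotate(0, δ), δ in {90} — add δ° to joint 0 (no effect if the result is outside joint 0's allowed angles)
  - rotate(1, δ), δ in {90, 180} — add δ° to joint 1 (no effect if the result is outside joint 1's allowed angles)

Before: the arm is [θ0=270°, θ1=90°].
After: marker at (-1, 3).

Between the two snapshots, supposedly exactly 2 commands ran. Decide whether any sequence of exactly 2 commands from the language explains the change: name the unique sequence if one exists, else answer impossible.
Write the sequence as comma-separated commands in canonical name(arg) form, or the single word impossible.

rotate(0, 90), rotate(0, 90)

from: [θ0=270°, θ1=90°]
[1] after rotate(0, 90): [θ0=0°, θ1=90°]
[2] after rotate(0, 90): [θ0=90°, θ1=90°]
no rival 2-sequence matches.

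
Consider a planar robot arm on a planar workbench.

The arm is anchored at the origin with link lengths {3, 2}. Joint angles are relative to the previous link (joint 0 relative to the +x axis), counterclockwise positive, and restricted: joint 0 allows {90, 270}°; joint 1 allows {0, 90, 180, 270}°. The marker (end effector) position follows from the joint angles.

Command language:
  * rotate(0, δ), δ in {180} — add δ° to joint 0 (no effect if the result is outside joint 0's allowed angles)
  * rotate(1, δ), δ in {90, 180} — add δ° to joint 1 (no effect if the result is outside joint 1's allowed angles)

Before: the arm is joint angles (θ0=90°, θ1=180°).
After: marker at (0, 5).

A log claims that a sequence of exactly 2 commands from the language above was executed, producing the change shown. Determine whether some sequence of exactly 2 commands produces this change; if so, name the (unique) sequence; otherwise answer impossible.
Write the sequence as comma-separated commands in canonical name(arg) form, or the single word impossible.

rotate(1, 90), rotate(1, 90)

start: joint angles (θ0=90°, θ1=180°)
step 1 (rotate(1, 90)): joint angles (θ0=90°, θ1=270°)
step 2 (rotate(1, 90)): joint angles (θ0=90°, θ1=0°)
no rival 2-sequence matches.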